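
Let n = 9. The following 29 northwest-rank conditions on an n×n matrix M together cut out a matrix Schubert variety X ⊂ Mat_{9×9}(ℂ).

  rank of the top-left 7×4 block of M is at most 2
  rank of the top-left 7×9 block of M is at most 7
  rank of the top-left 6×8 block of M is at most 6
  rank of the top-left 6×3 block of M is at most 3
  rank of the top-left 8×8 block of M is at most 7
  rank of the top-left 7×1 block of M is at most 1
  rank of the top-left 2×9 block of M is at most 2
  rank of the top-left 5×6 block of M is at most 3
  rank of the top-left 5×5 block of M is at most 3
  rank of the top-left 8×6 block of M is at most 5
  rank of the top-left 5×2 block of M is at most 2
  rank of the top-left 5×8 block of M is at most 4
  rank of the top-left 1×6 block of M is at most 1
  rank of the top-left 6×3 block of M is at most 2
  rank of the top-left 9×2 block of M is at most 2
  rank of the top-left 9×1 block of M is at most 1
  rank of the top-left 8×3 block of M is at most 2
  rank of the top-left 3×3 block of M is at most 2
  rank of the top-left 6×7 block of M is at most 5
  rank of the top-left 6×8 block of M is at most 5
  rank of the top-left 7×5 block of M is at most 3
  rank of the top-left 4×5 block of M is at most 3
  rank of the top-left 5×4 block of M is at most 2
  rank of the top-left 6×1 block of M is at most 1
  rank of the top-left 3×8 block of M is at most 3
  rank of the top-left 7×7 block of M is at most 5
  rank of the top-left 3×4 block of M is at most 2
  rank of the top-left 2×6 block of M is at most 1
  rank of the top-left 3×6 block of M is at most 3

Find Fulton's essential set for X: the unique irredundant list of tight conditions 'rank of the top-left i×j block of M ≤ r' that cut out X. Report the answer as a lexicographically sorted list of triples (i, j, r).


Propagating the 29 rank bounds to every northwest block:

  i=1: 1, 1, 1, 1, 1, 1, 1, 1, 1
  i=2: 1, 1, 1, 1, 1, 1, 2, 2, 2
  i=3: 1, 2, 2, 2, 2, 2, 3, 3, 3
  i=4: 1, 2, 2, 2, 3, 3, 4, 4, 4
  i=5: 1, 2, 2, 2, 3, 3, 4, 4, 5
  i=6: 1, 2, 2, 2, 3, 4, 5, 5, 6
  i=7: 1, 2, 2, 2, 3, 4, 5, 6, 7
  i=8: 1, 2, 2, 3, 4, 5, 6, 7, 8
  i=9: 1, 2, 3, 4, 5, 6, 7, 8, 9

reading off 1-entries of Δ²R: w = (1, 7, 2, 5, 9, 6, 8, 4, 3).

ℓ(w)=16; the 5 essential cells (i,j,r):

[(2, 6, 1), (5, 6, 3), (5, 8, 4), (7, 4, 2), (8, 3, 2)]


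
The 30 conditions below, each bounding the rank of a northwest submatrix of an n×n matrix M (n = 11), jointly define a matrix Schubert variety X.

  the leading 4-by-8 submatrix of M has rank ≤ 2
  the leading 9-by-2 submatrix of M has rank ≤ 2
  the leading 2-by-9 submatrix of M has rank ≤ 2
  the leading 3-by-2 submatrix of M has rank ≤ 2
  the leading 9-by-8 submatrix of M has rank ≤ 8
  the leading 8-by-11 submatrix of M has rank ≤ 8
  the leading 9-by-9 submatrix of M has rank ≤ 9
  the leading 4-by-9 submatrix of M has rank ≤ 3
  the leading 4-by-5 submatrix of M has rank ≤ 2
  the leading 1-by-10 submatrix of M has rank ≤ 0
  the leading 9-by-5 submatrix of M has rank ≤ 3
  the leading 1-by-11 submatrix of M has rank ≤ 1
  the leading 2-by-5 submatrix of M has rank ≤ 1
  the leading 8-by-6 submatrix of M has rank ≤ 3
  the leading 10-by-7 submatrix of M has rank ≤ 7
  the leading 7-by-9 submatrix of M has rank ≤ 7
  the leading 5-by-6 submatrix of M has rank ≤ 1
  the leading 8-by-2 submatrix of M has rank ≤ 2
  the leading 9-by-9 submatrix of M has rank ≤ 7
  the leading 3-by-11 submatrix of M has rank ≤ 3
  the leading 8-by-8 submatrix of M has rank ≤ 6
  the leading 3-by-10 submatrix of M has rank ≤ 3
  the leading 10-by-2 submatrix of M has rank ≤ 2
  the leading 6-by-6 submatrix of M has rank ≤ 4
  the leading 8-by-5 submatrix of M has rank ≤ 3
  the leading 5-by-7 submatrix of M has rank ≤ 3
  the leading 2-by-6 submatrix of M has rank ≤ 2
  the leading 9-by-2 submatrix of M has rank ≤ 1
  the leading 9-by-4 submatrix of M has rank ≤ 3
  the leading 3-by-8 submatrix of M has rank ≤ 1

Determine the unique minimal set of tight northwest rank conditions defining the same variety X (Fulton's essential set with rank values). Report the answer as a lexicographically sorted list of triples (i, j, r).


Rank table r_w(11×11) implied by the 30 constraints:

  R[1]: 0 0 0 0 0 0 0 0 0 0 1
  R[2]: 1 1 1 1 1 1 1 1 1 1 2
  R[3]: 1 1 1 1 1 1 1 1 2 2 3
  R[4]: 1 1 1 1 1 1 2 2 3 3 4
  R[5]: 1 1 1 1 1 1 2 3 4 4 5
  R[6]: 1 1 2 2 2 2 3 4 5 5 6
  R[7]: 1 1 2 3 3 3 4 5 6 6 7
  R[8]: 1 1 2 3 3 3 4 5 6 7 8
  R[9]: 1 1 2 3 3 4 5 6 7 8 9
  R[10]: 1 2 3 4 4 5 6 7 8 9 10
  R[11]: 1 2 3 4 5 6 7 8 9 10 11

reading off 1-entries of Δ²R: w = (11, 1, 9, 7, 8, 3, 4, 10, 6, 2, 5).

Rothe diagram D(w) (34 cells), 6 SE-corners (essential conditions):

[(1, 10, 0), (3, 8, 1), (5, 6, 1), (8, 6, 3), (9, 2, 1), (9, 5, 3)]


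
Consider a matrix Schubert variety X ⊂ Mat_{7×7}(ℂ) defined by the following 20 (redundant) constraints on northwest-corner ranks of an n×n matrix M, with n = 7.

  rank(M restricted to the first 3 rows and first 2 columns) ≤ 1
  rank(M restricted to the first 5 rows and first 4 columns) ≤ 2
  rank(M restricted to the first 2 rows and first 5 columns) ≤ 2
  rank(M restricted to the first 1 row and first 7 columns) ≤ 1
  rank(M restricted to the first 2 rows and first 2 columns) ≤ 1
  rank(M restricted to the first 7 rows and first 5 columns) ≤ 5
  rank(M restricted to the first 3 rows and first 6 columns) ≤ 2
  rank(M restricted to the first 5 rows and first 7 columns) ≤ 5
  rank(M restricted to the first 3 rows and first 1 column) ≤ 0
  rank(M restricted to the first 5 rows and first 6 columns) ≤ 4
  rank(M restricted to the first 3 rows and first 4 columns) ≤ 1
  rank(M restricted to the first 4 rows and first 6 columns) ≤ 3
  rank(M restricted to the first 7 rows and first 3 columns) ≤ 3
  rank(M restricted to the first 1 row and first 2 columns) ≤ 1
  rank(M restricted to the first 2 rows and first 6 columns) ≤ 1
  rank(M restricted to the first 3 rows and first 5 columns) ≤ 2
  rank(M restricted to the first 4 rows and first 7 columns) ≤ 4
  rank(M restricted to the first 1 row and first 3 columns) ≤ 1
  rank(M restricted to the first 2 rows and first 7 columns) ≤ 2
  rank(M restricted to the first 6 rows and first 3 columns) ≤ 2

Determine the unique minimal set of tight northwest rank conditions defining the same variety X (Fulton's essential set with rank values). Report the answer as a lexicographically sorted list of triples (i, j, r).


Rank table r_w(7×7) implied by the 20 constraints:

  0 1 1 1 1 1 1
  0 1 1 1 1 1 2
  0 1 1 1 2 2 3
  1 2 2 2 3 3 4
  1 2 2 2 3 4 5
  1 2 2 3 4 5 6
  1 2 3 4 5 6 7

hence w(1..7) = (2, 7, 5, 1, 6, 4, 3).

Fulton essential set (5 of the 12 Rothe cells):

[(2, 6, 1), (3, 1, 0), (3, 4, 1), (5, 4, 2), (6, 3, 2)]


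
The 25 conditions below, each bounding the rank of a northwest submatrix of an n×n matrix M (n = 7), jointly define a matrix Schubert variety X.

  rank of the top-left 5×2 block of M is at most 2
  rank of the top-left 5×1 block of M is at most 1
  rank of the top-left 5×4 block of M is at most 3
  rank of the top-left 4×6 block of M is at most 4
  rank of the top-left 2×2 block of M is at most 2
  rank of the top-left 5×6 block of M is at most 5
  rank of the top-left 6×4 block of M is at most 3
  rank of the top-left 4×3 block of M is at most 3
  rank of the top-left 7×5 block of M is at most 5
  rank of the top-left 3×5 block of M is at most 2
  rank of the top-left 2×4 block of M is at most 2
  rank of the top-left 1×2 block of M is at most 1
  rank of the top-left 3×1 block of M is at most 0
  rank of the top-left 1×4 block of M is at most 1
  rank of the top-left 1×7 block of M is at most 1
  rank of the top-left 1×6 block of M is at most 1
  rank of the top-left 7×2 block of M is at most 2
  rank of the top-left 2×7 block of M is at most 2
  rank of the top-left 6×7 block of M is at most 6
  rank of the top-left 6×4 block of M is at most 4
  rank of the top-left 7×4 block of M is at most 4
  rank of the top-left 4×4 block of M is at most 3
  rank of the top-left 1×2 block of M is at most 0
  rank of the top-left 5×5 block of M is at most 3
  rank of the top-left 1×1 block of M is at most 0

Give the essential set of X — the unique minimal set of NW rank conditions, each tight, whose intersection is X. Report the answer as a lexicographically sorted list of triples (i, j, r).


Rank table r_w(7×7) implied by the 25 constraints:

  i=1: 0 | 0 | 1 | 1 | 1 | 1 | 1
  i=2: 0 | 1 | 2 | 2 | 2 | 2 | 2
  i=3: 0 | 1 | 2 | 2 | 2 | 3 | 3
  i=4: 1 | 2 | 3 | 3 | 3 | 4 | 4
  i=5: 1 | 2 | 3 | 3 | 3 | 4 | 5
  i=6: 1 | 2 | 3 | 3 | 4 | 5 | 6
  i=7: 1 | 2 | 3 | 4 | 5 | 6 | 7

reading off 1-entries of Δ²R: w = (3, 2, 6, 1, 7, 5, 4).

Rothe diagram D(w) (9 cells), 5 SE-corners (essential conditions):

[(1, 2, 0), (3, 1, 0), (3, 5, 2), (5, 5, 3), (6, 4, 3)]


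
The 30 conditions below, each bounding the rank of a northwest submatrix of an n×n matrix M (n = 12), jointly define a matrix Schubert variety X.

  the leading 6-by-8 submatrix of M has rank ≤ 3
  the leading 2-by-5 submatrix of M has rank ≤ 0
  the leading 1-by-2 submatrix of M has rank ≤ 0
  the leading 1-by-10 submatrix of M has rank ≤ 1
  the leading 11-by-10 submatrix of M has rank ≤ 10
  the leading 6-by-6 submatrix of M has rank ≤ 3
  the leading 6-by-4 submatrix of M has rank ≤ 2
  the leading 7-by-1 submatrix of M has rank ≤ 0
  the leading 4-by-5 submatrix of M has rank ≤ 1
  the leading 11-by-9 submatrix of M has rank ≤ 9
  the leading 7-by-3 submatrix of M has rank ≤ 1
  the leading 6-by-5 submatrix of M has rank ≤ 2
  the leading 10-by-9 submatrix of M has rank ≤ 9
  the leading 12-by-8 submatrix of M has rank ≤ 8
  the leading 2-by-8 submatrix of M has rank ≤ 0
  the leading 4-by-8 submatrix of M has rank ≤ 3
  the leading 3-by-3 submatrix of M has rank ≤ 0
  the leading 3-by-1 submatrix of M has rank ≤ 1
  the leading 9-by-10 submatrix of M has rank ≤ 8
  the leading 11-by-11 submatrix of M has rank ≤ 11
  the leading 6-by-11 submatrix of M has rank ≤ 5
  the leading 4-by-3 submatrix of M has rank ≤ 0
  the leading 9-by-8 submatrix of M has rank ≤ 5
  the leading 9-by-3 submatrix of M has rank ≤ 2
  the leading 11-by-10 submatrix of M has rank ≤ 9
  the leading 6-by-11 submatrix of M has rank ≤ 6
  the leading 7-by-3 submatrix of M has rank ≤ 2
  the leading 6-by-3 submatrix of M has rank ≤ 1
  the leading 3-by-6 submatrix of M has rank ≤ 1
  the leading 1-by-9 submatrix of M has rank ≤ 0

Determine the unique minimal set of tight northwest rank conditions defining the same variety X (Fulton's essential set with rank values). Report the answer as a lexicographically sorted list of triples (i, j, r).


Reconstructing r_w from the 30 given conditions:

  i=1: 0, 0, 0, 0, 0, 0, 0, 0, 0, 1, 1, 1
  i=2: 0, 0, 0, 0, 0, 0, 0, 0, 1, 2, 2, 2
  i=3: 0, 0, 0, 1, 1, 1, 1, 1, 2, 3, 3, 3
  i=4: 0, 0, 0, 1, 1, 2, 2, 2, 3, 4, 4, 4
  i=5: 0, 1, 1, 2, 2, 3, 3, 3, 4, 5, 5, 5
  i=6: 0, 1, 1, 2, 2, 3, 3, 3, 4, 5, 5, 6
  i=7: 0, 1, 1, 2, 3, 4, 4, 4, 5, 6, 6, 7
  i=8: 1, 2, 2, 3, 4, 5, 5, 5, 6, 7, 7, 8
  i=9: 1, 2, 2, 3, 4, 5, 5, 5, 6, 7, 8, 9
  i=10: 1, 2, 3, 4, 5, 6, 6, 6, 7, 8, 9, 10
  i=11: 1, 2, 3, 4, 5, 6, 7, 7, 8, 9, 10, 11
  i=12: 1, 2, 3, 4, 5, 6, 7, 8, 9, 10, 11, 12

so w = (10, 9, 4, 6, 2, 12, 5, 1, 11, 3, 7, 8).

ℓ(w)=36; the 11 essential cells (i,j,r):

[(1, 9, 0), (2, 8, 0), (4, 3, 0), (4, 5, 1), (6, 5, 2), (6, 8, 3), (6, 11, 5), (7, 1, 0), (7, 3, 1), (9, 3, 2), (9, 8, 5)]


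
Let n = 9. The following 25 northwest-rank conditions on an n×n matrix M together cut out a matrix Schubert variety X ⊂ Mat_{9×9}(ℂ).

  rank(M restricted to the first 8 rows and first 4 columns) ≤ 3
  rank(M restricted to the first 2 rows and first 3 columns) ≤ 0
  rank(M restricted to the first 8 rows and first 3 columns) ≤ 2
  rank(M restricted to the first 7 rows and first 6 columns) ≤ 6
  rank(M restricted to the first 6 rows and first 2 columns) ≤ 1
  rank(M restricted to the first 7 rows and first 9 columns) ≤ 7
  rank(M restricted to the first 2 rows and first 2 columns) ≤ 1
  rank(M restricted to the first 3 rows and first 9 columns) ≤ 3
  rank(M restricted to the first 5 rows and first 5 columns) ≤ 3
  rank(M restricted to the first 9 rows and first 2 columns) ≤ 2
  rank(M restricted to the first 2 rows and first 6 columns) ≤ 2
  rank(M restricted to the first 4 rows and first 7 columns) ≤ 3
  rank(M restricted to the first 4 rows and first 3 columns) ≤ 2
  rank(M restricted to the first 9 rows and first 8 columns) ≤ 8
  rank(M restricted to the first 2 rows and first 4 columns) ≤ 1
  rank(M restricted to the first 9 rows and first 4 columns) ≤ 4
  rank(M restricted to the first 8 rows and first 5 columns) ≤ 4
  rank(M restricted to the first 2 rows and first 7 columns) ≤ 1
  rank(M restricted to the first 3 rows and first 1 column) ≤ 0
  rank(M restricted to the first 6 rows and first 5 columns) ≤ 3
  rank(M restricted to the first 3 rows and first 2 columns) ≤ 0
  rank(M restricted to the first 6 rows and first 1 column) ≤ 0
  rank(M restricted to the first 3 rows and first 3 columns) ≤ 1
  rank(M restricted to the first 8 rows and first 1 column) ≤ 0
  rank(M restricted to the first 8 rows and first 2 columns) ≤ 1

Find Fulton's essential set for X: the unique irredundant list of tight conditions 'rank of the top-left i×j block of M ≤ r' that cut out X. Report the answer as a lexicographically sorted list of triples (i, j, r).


Propagating the 25 rank bounds to every northwest block:

  0 | 0 | 0 | 1 | 1 | 1 | 1 | 1 | 1
  0 | 0 | 0 | 1 | 1 | 1 | 1 | 2 | 2
  0 | 0 | 1 | 2 | 2 | 2 | 2 | 3 | 3
  0 | 1 | 2 | 3 | 3 | 3 | 3 | 4 | 4
  0 | 1 | 2 | 3 | 3 | 4 | 4 | 5 | 5
  0 | 1 | 2 | 3 | 3 | 4 | 5 | 6 | 6
  0 | 1 | 2 | 3 | 4 | 5 | 6 | 7 | 7
  0 | 1 | 2 | 3 | 4 | 5 | 6 | 7 | 8
  1 | 2 | 3 | 4 | 5 | 6 | 7 | 8 | 9

hence w(1..9) = (4, 8, 3, 2, 6, 7, 5, 9, 1).

Rothe diagram D(w) (18 cells), 5 SE-corners (essential conditions):

[(2, 3, 0), (2, 7, 1), (3, 2, 0), (6, 5, 3), (8, 1, 0)]


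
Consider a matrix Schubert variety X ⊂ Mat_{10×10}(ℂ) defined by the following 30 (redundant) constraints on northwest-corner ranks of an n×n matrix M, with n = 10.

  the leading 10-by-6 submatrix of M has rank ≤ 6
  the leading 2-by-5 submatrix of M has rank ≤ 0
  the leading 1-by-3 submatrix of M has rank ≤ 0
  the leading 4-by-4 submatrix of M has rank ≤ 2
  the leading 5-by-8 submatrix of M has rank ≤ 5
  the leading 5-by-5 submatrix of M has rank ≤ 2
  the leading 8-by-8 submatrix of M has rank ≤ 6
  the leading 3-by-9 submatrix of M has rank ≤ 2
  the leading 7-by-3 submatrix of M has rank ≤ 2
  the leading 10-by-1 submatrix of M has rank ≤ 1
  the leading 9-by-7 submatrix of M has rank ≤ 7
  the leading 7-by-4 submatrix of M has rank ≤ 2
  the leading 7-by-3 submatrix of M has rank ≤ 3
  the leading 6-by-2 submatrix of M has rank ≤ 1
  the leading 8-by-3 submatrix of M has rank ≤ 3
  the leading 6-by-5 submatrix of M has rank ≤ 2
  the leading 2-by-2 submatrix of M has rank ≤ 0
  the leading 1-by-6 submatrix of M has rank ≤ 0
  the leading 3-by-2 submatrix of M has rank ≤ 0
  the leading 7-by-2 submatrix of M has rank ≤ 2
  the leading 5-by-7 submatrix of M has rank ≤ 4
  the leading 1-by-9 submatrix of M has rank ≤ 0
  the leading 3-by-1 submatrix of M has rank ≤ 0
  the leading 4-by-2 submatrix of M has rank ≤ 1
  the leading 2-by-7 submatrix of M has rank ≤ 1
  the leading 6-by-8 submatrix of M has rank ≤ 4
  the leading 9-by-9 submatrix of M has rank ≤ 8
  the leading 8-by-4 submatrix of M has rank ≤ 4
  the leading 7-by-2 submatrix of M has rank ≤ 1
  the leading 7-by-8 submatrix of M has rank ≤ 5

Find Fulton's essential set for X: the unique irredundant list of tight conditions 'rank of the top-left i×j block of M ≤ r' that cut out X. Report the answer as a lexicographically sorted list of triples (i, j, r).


Propagating the 30 rank bounds to every northwest block:

  0 0 0 0 0 0 0 0 0 1
  0 0 0 0 0 1 1 1 1 2
  0 0 1 1 1 2 2 2 2 3
  1 1 2 2 2 3 3 3 3 4
  1 1 2 2 2 3 4 4 4 5
  1 1 2 2 2 3 4 4 5 6
  1 1 2 2 3 4 5 5 6 7
  1 2 3 3 4 5 6 6 7 8
  1 2 3 4 5 6 7 7 8 9
  1 2 3 4 5 6 7 8 9 10

hence w(1..10) = (10, 6, 3, 1, 7, 9, 5, 2, 4, 8).

Rothe diagram D(w) (25 cells), 7 SE-corners (essential conditions):

[(1, 9, 0), (2, 5, 0), (3, 2, 0), (6, 5, 2), (6, 8, 4), (7, 2, 1), (7, 4, 2)]


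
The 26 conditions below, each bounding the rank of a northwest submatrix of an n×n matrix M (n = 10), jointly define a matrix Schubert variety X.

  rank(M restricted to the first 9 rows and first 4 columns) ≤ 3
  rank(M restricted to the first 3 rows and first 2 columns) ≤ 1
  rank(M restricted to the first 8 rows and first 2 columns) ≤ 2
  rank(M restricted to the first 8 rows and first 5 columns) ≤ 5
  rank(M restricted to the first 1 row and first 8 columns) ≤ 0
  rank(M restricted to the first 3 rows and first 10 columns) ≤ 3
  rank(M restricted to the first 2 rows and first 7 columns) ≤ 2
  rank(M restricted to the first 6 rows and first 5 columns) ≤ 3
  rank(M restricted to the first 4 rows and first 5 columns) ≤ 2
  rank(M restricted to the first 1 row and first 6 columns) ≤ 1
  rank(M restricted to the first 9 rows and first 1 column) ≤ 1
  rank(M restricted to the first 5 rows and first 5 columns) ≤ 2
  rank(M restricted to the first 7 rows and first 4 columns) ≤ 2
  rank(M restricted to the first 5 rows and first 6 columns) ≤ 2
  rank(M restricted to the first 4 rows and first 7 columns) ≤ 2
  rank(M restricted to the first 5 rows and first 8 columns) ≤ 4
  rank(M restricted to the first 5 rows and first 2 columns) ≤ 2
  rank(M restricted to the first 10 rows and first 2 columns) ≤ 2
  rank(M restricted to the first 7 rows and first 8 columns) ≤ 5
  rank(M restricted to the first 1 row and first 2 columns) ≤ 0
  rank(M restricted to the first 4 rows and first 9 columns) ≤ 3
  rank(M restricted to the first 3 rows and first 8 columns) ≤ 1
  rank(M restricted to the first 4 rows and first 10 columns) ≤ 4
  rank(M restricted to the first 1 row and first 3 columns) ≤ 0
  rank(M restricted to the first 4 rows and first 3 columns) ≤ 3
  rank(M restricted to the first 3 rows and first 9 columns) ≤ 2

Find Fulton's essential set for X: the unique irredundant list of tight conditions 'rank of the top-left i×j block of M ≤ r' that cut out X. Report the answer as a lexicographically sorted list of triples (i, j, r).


Rank table r_w(10×10) implied by the 26 constraints:

  row 1: 0, 0, 0, 0, 0, 0, 0, 0, 1, 1
  row 2: 1, 1, 1, 1, 1, 1, 1, 1, 2, 2
  row 3: 1, 1, 1, 1, 1, 1, 1, 1, 2, 3
  row 4: 1, 2, 2, 2, 2, 2, 2, 2, 3, 4
  row 5: 1, 2, 2, 2, 2, 2, 3, 3, 4, 5
  row 6: 1, 2, 2, 2, 3, 3, 4, 4, 5, 6
  row 7: 1, 2, 2, 2, 3, 4, 5, 5, 6, 7
  row 8: 1, 2, 3, 3, 4, 5, 6, 6, 7, 8
  row 9: 1, 2, 3, 3, 4, 5, 6, 7, 8, 9
  row 10: 1, 2, 3, 4, 5, 6, 7, 8, 9, 10

so w = (9, 1, 10, 2, 7, 5, 6, 3, 8, 4).

|D(w)|=24, |Ess(w)|=5:

[(1, 8, 0), (3, 8, 1), (5, 6, 2), (7, 4, 2), (9, 4, 3)]


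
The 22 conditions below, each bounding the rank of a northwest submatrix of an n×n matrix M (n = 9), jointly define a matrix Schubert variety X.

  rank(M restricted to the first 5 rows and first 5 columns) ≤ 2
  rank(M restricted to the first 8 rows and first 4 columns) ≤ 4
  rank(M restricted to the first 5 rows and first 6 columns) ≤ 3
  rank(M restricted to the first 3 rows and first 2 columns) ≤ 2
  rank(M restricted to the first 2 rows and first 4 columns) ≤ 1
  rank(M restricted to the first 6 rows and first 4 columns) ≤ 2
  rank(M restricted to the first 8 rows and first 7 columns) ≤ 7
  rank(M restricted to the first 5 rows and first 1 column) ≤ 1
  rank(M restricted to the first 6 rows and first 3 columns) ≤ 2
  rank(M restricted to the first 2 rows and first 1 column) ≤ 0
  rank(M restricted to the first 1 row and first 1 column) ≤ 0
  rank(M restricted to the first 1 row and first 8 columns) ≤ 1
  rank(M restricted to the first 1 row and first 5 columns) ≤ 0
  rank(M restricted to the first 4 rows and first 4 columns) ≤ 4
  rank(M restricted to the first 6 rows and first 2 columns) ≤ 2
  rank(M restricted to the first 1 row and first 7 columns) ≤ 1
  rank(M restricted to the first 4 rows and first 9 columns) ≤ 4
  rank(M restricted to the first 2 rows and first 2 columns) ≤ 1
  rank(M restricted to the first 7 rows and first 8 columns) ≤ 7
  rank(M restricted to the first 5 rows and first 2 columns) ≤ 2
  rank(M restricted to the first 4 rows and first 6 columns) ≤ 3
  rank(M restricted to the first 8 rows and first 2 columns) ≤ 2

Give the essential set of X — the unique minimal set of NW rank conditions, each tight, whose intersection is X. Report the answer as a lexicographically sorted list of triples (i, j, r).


Recovering R(i,j) via the rank-extension bound from the 22 conditions:

  0, 0, 0, 0, 0, 1, 1, 1, 1
  0, 1, 1, 1, 1, 2, 2, 2, 2
  1, 2, 2, 2, 2, 3, 3, 3, 3
  1, 2, 2, 2, 2, 3, 4, 4, 4
  1, 2, 2, 2, 2, 3, 4, 5, 5
  1, 2, 2, 2, 3, 4, 5, 6, 6
  1, 2, 3, 3, 4, 5, 6, 7, 7
  1, 2, 3, 4, 5, 6, 7, 8, 8
  1, 2, 3, 4, 5, 6, 7, 8, 9

reading off 1-entries of Δ²R: w = (6, 2, 1, 7, 8, 5, 3, 4, 9).

Fulton essential set (4 of the 14 Rothe cells):

[(1, 5, 0), (2, 1, 0), (5, 5, 2), (6, 4, 2)]


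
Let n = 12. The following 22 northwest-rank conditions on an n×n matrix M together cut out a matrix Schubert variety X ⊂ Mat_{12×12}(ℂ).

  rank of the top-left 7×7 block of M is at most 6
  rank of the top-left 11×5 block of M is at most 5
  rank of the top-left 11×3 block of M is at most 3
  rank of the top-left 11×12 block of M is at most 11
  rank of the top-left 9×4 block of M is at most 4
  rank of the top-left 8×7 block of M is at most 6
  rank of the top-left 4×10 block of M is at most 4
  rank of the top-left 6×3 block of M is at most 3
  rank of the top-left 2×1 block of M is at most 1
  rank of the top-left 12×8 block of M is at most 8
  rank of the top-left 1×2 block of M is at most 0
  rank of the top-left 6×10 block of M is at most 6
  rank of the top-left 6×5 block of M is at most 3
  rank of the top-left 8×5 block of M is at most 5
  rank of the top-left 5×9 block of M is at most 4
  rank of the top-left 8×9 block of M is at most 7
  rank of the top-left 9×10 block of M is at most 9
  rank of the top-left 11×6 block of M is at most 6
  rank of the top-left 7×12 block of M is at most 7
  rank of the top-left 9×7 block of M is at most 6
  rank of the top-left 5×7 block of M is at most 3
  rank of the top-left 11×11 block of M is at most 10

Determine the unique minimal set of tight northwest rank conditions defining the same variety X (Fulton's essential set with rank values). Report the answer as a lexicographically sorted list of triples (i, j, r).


The tightest implied rank at each (i,j), from the 22 conditions:

  0 | 0 | 1 | 1 | 1 | 1 | 1 | 1 | 1 | 1 | 1 | 1
  1 | 1 | 2 | 2 | 2 | 2 | 2 | 2 | 2 | 2 | 2 | 2
  1 | 2 | 3 | 3 | 3 | 3 | 3 | 3 | 3 | 3 | 3 | 3
  1 | 2 | 3 | 3 | 3 | 3 | 3 | 4 | 4 | 4 | 4 | 4
  1 | 2 | 3 | 3 | 3 | 3 | 3 | 4 | 4 | 5 | 5 | 5
  1 | 2 | 3 | 3 | 3 | 4 | 4 | 5 | 5 | 6 | 6 | 6
  1 | 2 | 3 | 4 | 4 | 5 | 5 | 6 | 6 | 7 | 7 | 7
  1 | 2 | 3 | 4 | 5 | 6 | 6 | 7 | 7 | 8 | 8 | 8
  1 | 2 | 3 | 4 | 5 | 6 | 6 | 7 | 8 | 9 | 9 | 9
  1 | 2 | 3 | 4 | 5 | 6 | 7 | 8 | 9 | 10 | 10 | 10
  1 | 2 | 3 | 4 | 5 | 6 | 7 | 8 | 9 | 10 | 10 | 11
  1 | 2 | 3 | 4 | 5 | 6 | 7 | 8 | 9 | 10 | 11 | 12

the unique w with this rank table is (3, 1, 2, 8, 10, 6, 4, 5, 9, 7, 12, 11).

Fulton essential set (6 of the 15 Rothe cells):

[(1, 2, 0), (5, 7, 3), (5, 9, 4), (6, 5, 3), (9, 7, 6), (11, 11, 10)]


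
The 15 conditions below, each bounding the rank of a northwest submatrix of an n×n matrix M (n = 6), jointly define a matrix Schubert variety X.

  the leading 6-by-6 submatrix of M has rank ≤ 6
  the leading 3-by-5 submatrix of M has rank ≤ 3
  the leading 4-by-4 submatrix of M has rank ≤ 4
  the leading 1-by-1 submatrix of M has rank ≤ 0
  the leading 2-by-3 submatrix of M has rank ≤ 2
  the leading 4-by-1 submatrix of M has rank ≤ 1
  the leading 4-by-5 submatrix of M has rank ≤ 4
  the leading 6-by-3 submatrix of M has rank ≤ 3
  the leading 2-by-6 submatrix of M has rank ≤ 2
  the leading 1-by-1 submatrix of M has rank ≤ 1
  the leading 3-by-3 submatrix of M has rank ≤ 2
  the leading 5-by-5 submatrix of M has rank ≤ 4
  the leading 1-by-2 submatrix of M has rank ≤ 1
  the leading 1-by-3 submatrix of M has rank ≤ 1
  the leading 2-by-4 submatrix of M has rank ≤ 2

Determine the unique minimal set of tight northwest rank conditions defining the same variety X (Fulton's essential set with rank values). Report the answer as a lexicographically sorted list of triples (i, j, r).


Propagating the 15 rank bounds to every northwest block:

  i=1: 0  1  1  1  1  1
  i=2: 1  2  2  2  2  2
  i=3: 1  2  2  3  3  3
  i=4: 1  2  3  4  4  4
  i=5: 1  2  3  4  4  5
  i=6: 1  2  3  4  5  6

the unique w with this rank table is (2, 1, 4, 3, 6, 5).

3 SE-corners of the 3-cell Rothe diagram give Ess(w):

[(1, 1, 0), (3, 3, 2), (5, 5, 4)]


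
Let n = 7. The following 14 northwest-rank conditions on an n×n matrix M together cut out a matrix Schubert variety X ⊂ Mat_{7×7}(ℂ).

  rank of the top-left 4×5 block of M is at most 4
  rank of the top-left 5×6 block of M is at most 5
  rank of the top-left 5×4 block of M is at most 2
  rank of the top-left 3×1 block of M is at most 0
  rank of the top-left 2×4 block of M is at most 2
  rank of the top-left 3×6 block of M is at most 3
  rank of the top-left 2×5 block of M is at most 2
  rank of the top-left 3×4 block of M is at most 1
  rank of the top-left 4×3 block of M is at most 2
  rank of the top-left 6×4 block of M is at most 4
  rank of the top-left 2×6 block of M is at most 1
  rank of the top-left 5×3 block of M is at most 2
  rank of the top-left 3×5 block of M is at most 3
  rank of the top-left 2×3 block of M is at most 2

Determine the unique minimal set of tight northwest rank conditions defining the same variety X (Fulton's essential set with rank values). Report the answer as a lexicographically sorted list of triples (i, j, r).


Propagating the 14 rank bounds to every northwest block:

  i=1: 0  1  1  1  1  1  1
  i=2: 0  1  1  1  1  1  2
  i=3: 0  1  1  1  2  2  3
  i=4: 1  2  2  2  3  3  4
  i=5: 1  2  2  2  3  4  5
  i=6: 1  2  3  3  4  5  6
  i=7: 1  2  3  4  5  6  7

giving w = (2, 7, 5, 1, 6, 3, 4) via Δ²R.

Rothe diagram D(w) (11 cells), 4 SE-corners (essential conditions):

[(2, 6, 1), (3, 1, 0), (3, 4, 1), (5, 4, 2)]


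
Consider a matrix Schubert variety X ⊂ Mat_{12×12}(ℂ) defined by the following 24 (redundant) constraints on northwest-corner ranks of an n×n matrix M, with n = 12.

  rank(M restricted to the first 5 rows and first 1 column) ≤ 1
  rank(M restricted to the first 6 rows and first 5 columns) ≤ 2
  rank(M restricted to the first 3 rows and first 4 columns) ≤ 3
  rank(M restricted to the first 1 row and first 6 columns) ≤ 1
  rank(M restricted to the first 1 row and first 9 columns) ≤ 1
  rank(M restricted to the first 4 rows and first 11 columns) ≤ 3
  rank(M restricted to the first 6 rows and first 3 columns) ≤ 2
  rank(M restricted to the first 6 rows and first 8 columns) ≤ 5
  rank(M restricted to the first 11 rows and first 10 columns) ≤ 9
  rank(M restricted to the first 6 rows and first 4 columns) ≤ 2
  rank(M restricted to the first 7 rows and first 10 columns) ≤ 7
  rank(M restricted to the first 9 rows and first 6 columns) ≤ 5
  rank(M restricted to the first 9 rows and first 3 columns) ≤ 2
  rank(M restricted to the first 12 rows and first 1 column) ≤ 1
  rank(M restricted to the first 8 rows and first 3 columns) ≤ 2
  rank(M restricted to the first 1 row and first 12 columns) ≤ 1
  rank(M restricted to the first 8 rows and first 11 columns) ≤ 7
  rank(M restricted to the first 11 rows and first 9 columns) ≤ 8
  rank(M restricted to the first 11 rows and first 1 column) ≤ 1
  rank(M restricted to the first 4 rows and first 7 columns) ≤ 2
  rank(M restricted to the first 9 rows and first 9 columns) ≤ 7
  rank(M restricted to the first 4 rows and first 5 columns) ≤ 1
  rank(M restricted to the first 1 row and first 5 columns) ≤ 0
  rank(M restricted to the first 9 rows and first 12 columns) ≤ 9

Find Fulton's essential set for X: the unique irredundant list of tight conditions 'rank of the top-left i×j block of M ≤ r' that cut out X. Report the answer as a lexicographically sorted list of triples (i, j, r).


Propagating the 24 rank bounds to every northwest block:

  0 0 0 0 0 1 1 1 1 1 1 1
  1 1 1 1 1 2 2 2 2 2 2 2
  1 1 1 1 1 2 2 3 3 3 3 3
  1 1 1 1 1 2 2 3 3 3 3 4
  1 2 2 2 2 3 3 4 4 4 4 5
  1 2 2 2 2 3 4 5 5 5 5 6
  1 2 2 3 3 4 5 6 6 6 6 7
  1 2 2 3 4 5 6 7 7 7 7 8
  1 2 2 3 4 5 6 7 7 8 8 9
  1 2 3 4 5 6 7 8 8 9 9 10
  1 2 3 4 5 6 7 8 8 9 10 11
  1 2 3 4 5 6 7 8 9 10 11 12

so w = (6, 1, 8, 12, 2, 7, 4, 5, 10, 3, 11, 9).

Fulton essential set (8 of the 26 Rothe cells):

[(1, 5, 0), (4, 5, 1), (4, 7, 2), (4, 11, 3), (6, 5, 2), (9, 3, 2), (9, 9, 7), (11, 9, 8)]


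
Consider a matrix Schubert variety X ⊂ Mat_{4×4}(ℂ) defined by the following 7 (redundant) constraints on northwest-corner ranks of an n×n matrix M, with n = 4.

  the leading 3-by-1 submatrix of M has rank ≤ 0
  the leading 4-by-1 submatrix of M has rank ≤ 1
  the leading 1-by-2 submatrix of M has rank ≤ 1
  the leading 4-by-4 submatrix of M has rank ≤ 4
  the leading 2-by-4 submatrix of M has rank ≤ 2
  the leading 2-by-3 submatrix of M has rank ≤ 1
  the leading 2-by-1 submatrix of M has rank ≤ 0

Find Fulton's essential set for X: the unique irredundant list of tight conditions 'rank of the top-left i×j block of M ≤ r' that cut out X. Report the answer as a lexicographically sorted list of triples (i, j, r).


Recovering R(i,j) via the rank-extension bound from the 7 conditions:

  0  1  1  1
  0  1  1  2
  0  1  2  3
  1  2  3  4

reading off 1-entries of Δ²R: w = (2, 4, 3, 1).

Rothe diagram D(w) (4 cells), 2 SE-corners (essential conditions):

[(2, 3, 1), (3, 1, 0)]


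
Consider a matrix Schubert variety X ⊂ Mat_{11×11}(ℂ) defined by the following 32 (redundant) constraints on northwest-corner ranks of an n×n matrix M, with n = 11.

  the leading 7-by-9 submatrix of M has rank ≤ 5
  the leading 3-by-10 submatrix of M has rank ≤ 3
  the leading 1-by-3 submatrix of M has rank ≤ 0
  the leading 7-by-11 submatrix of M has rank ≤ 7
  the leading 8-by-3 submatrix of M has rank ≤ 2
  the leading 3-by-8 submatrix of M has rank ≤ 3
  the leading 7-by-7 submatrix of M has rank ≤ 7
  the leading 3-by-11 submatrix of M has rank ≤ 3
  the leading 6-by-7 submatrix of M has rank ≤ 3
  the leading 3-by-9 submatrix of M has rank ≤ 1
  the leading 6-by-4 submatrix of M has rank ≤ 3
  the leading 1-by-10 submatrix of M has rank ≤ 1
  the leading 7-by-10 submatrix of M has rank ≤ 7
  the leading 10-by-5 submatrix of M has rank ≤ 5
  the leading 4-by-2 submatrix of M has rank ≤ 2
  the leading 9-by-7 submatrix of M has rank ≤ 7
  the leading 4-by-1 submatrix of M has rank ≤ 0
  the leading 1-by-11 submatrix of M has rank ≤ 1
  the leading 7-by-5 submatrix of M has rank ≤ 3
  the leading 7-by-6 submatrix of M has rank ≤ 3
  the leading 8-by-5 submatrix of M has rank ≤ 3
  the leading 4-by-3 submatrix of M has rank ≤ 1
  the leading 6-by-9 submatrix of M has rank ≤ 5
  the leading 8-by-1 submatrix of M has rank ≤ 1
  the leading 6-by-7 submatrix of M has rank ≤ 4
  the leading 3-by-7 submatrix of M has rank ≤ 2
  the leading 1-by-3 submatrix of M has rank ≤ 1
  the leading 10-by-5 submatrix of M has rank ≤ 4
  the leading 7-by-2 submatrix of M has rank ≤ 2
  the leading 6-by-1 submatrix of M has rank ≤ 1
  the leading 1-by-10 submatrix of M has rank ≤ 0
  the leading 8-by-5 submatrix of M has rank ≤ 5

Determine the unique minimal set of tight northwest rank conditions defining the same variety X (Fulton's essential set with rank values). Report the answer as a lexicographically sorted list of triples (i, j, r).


The tightest implied rank at each (i,j), from the 32 conditions:

  R[1]: 0 0 0 0 0 0 0 0 0 0 1
  R[2]: 0 1 1 1 1 1 1 1 1 1 2
  R[3]: 0 1 1 1 1 1 1 1 1 2 3
  R[4]: 0 1 1 2 2 2 2 2 2 3 4
  R[5]: 1 2 2 3 3 3 3 3 3 4 5
  R[6]: 1 2 2 3 3 3 3 4 4 5 6
  R[7]: 1 2 2 3 3 3 4 5 5 6 7
  R[8]: 1 2 2 3 3 4 5 6 6 7 8
  R[9]: 1 2 3 4 4 5 6 7 7 8 9
  R[10]: 1 2 3 4 4 5 6 7 8 9 10
  R[11]: 1 2 3 4 5 6 7 8 9 10 11

so w = (11, 2, 10, 4, 1, 8, 7, 6, 3, 9, 5).

Fulton essential set (9 of the 31 Rothe cells):

[(1, 10, 0), (3, 9, 1), (4, 1, 0), (4, 3, 1), (6, 7, 3), (7, 6, 3), (8, 3, 2), (8, 5, 3), (10, 5, 4)]


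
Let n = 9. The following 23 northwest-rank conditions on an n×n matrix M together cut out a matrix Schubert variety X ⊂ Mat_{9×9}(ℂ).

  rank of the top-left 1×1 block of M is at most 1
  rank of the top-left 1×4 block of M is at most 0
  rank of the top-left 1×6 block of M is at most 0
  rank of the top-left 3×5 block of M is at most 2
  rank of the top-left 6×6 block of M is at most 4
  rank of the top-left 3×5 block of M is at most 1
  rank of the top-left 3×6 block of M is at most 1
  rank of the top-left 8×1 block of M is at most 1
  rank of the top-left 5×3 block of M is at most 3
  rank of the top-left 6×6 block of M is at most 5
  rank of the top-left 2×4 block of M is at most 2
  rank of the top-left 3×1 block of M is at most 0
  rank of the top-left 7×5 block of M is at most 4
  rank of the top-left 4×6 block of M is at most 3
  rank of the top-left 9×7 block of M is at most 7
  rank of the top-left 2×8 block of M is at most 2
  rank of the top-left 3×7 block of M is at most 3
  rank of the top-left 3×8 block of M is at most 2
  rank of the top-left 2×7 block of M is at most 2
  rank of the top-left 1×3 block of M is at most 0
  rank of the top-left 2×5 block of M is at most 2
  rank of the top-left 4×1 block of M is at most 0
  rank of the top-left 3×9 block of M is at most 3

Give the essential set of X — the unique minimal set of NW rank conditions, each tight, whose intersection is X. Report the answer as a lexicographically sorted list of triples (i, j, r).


Rank table r_w(9×9) implied by the 23 constraints:

  0 | 0 | 0 | 0 | 0 | 0 | 1 | 1 | 1
  0 | 1 | 1 | 1 | 1 | 1 | 2 | 2 | 2
  0 | 1 | 1 | 1 | 1 | 1 | 2 | 2 | 3
  0 | 1 | 2 | 2 | 2 | 2 | 3 | 3 | 4
  1 | 2 | 3 | 3 | 3 | 3 | 4 | 4 | 5
  1 | 2 | 3 | 4 | 4 | 4 | 5 | 5 | 6
  1 | 2 | 3 | 4 | 4 | 5 | 6 | 6 | 7
  1 | 2 | 3 | 4 | 5 | 6 | 7 | 7 | 8
  1 | 2 | 3 | 4 | 5 | 6 | 7 | 8 | 9

giving w = (7, 2, 9, 3, 1, 4, 6, 5, 8) via Δ²R.

5 SE-corners of the 15-cell Rothe diagram give Ess(w):

[(1, 6, 0), (3, 6, 1), (3, 8, 2), (4, 1, 0), (7, 5, 4)]


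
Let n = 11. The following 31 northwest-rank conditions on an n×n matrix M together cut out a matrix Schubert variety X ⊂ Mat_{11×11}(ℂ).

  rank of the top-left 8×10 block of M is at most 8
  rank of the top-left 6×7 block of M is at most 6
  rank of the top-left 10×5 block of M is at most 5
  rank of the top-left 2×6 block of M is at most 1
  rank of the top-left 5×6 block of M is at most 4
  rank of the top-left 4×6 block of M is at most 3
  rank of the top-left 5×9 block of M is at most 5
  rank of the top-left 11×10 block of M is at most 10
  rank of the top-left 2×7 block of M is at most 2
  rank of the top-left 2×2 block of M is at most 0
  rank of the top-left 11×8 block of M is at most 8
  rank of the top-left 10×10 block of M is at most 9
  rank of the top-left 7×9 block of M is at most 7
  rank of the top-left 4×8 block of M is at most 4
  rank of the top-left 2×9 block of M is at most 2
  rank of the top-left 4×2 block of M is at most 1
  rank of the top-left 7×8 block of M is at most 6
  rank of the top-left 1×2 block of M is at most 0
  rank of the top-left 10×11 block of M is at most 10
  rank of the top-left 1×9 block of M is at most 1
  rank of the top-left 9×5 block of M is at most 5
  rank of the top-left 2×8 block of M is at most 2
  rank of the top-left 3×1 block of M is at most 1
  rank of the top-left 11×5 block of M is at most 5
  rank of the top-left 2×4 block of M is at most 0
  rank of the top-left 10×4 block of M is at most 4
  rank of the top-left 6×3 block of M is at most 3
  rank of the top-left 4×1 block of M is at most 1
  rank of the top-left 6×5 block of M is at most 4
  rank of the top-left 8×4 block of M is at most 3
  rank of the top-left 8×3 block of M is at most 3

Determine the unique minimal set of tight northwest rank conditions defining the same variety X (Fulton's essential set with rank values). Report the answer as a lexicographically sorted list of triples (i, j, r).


Rank table r_w(11×11) implied by the 31 constraints:

  row 1: 0, 0, 0, 0, 1, 1, 1, 1, 1, 1, 1
  row 2: 0, 0, 0, 0, 1, 1, 2, 2, 2, 2, 2
  row 3: 1, 1, 1, 1, 2, 2, 3, 3, 3, 3, 3
  row 4: 1, 1, 2, 2, 3, 3, 4, 4, 4, 4, 4
  row 5: 1, 2, 3, 3, 4, 4, 5, 5, 5, 5, 5
  row 6: 1, 2, 3, 3, 4, 5, 6, 6, 6, 6, 6
  row 7: 1, 2, 3, 3, 4, 5, 6, 6, 7, 7, 7
  row 8: 1, 2, 3, 3, 4, 5, 6, 7, 8, 8, 8
  row 9: 1, 2, 3, 4, 5, 6, 7, 8, 9, 9, 9
  row 10: 1, 2, 3, 4, 5, 6, 7, 8, 9, 9, 10
  row 11: 1, 2, 3, 4, 5, 6, 7, 8, 9, 10, 11

reading off 1-entries of Δ²R: w = (5, 7, 1, 3, 2, 6, 9, 8, 4, 11, 10).

ℓ(w)=15; the 6 essential cells (i,j,r):

[(2, 4, 0), (2, 6, 1), (4, 2, 1), (7, 8, 6), (8, 4, 3), (10, 10, 9)]


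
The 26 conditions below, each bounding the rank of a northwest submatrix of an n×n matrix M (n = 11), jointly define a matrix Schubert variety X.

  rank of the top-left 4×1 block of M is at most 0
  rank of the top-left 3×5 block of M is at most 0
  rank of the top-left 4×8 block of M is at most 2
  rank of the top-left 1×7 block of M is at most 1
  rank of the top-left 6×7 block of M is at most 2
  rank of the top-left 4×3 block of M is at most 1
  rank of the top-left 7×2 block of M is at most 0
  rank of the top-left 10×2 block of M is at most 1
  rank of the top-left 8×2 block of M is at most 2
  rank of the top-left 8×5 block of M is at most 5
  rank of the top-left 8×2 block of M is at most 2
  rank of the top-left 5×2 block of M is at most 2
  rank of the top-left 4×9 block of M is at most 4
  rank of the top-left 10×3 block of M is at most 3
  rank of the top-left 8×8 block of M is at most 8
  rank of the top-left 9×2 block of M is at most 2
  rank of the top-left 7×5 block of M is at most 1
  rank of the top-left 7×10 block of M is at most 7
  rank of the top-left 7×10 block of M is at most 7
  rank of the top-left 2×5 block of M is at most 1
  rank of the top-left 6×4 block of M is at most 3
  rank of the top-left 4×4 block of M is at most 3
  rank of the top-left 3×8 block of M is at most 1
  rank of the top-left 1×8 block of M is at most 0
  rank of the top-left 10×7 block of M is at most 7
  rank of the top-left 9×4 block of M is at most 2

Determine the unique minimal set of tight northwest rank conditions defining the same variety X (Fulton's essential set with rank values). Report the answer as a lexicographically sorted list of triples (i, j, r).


Computing R[i][j] = min implied NW-rank bound (n=11, 26 conditions):

  i=1: 0 0 0 0 0 0 0 0 1 1 1
  i=2: 0 0 0 0 0 1 1 1 2 2 2
  i=3: 0 0 0 0 0 1 1 1 2 3 3
  i=4: 0 0 1 1 1 2 2 2 3 4 4
  i=5: 0 0 1 1 1 2 2 3 4 5 5
  i=6: 0 0 1 1 1 2 2 3 4 5 6
  i=7: 0 0 1 1 1 2 3 4 5 6 7
  i=8: 1 1 2 2 2 3 4 5 6 7 8
  i=9: 1 1 2 2 3 4 5 6 7 8 9
  i=10: 1 1 2 3 4 5 6 7 8 9 10
  i=11: 1 2 3 4 5 6 7 8 9 10 11

hence w(1..11) = (9, 6, 10, 3, 8, 11, 7, 1, 5, 4, 2).

Rothe diagram D(w) (39 cells), 8 SE-corners (essential conditions):

[(1, 8, 0), (3, 5, 0), (3, 8, 1), (6, 7, 2), (7, 2, 0), (7, 5, 1), (9, 4, 2), (10, 2, 1)]


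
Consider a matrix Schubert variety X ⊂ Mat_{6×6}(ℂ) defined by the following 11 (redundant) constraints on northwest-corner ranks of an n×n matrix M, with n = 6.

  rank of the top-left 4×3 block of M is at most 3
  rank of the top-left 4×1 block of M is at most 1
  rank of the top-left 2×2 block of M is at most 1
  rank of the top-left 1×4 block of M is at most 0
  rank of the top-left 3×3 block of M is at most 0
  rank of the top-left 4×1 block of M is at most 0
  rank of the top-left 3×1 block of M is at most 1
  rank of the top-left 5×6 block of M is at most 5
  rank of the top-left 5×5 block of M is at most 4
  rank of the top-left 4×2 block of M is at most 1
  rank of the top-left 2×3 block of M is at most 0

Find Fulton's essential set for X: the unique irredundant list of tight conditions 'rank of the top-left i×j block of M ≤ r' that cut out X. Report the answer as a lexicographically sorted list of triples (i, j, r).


Rank table r_w(6×6) implied by the 11 constraints:

  0 | 0 | 0 | 0 | 1 | 1
  0 | 0 | 0 | 1 | 2 | 2
  0 | 0 | 0 | 1 | 2 | 3
  0 | 1 | 1 | 2 | 3 | 4
  1 | 2 | 2 | 3 | 4 | 5
  1 | 2 | 3 | 4 | 5 | 6

hence w(1..6) = (5, 4, 6, 2, 1, 3).

Fulton essential set (3 of the 11 Rothe cells):

[(1, 4, 0), (3, 3, 0), (4, 1, 0)]
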